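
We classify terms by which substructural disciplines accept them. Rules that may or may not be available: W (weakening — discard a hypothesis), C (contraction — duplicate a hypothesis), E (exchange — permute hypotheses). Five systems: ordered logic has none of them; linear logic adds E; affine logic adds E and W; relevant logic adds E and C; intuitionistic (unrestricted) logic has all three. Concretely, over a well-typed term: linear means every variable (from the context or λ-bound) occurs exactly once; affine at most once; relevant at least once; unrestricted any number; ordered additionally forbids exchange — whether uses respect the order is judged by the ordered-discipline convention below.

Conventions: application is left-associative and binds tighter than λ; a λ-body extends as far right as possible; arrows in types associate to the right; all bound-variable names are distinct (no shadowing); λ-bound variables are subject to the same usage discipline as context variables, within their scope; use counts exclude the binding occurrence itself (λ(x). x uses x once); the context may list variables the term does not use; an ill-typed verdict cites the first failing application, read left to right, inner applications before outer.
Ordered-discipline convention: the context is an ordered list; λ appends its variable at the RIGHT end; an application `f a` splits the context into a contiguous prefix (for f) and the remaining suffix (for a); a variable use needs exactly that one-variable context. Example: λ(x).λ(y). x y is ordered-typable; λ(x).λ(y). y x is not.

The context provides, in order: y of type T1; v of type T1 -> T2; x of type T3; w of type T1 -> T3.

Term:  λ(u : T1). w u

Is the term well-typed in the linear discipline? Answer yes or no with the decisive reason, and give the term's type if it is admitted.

no — unused: y, v, x — weakening required
usage: y=0; v=0; x=0; w=1; u (λ-bound)=1
left-to-right use order: w, u
typing: ✓ — T1 -> T3
summary: ordered ✗, linear ✗, affine ✓, relevant ✗, unrestricted ✓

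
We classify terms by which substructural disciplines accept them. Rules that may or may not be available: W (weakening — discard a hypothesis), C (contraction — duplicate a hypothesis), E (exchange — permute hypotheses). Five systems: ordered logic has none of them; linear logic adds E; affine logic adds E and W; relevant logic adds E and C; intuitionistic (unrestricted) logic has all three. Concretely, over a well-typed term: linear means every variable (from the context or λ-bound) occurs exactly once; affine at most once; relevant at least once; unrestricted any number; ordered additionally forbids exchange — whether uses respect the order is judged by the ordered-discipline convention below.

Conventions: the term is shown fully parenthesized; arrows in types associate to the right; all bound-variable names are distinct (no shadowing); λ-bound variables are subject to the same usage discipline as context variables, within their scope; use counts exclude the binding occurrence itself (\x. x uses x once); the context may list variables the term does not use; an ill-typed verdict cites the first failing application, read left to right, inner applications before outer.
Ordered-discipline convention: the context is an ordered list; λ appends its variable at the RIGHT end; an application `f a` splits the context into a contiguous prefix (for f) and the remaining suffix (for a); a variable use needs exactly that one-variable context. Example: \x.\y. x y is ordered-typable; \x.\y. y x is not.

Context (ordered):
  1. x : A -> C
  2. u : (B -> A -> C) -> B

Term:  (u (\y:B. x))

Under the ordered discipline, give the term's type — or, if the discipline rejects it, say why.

not well-typed under ordered — unused: y — weakening required
variable uses: x=1, u=1, y (λ-bound)=0
order of uses: u, x
typing: the term checks, with type B
per-discipline verdicts: ordered ✗, linear ✗, affine ✓, relevant ✗, unrestricted ✓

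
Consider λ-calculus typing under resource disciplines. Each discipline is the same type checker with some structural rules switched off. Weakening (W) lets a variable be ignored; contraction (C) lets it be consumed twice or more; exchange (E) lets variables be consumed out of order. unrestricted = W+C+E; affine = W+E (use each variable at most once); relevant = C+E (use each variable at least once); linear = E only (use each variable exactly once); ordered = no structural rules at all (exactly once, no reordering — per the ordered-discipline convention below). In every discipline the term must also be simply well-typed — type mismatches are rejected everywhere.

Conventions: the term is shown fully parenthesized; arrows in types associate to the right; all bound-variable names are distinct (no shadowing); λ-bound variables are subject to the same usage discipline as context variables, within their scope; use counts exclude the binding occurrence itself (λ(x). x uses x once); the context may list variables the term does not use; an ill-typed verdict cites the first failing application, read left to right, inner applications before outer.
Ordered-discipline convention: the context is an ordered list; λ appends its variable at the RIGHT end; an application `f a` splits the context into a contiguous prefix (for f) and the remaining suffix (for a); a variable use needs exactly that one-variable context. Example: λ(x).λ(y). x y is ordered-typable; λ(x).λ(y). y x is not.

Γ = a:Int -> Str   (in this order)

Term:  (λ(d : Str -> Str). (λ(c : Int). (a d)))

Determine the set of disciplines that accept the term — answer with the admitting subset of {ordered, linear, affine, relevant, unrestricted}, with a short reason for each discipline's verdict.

admitting disciplines: none
usage: a: 1, d (bound): 1, c (bound): 0
uses in reading order: a, d
typing: ill-typed: an argument Str -> Str mismatches the expected Int
ordered: ✗, fails simple typing
linear: ✗, a type mismatch blocks all five
affine: ✗, the type mismatch rejects it
relevant: ✗, not simply typable
unrestricted: ✗, fails simple typing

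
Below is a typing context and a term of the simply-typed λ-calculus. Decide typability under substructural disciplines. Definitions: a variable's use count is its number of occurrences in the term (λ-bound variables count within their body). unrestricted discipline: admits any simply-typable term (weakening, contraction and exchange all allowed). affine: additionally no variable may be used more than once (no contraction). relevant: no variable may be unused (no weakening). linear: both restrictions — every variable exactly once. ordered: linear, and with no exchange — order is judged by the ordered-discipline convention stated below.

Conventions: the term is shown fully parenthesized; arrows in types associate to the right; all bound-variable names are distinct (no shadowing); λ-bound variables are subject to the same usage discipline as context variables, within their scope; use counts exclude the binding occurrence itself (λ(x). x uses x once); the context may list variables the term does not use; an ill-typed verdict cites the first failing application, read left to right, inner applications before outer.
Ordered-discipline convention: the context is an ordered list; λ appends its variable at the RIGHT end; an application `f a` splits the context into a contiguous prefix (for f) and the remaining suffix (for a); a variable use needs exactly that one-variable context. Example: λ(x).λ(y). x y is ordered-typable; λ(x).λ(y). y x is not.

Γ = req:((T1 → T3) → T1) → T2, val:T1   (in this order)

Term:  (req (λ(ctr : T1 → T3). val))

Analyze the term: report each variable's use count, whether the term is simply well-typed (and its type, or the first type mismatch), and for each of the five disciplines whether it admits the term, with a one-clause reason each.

counts: req: 1; val: 1; ctr (λ-bound): 0
order of uses: req, val
typing: well-typed — term : T2
ordered: ✗ — ctr left unused
linear: ✗ — ctr left unused
affine: ✓ — req, val, ctr: no repeats, contraction unneeded
relevant: ✗ — ctr left unused
unrestricted: ✓ — typability at T2 is all that's needed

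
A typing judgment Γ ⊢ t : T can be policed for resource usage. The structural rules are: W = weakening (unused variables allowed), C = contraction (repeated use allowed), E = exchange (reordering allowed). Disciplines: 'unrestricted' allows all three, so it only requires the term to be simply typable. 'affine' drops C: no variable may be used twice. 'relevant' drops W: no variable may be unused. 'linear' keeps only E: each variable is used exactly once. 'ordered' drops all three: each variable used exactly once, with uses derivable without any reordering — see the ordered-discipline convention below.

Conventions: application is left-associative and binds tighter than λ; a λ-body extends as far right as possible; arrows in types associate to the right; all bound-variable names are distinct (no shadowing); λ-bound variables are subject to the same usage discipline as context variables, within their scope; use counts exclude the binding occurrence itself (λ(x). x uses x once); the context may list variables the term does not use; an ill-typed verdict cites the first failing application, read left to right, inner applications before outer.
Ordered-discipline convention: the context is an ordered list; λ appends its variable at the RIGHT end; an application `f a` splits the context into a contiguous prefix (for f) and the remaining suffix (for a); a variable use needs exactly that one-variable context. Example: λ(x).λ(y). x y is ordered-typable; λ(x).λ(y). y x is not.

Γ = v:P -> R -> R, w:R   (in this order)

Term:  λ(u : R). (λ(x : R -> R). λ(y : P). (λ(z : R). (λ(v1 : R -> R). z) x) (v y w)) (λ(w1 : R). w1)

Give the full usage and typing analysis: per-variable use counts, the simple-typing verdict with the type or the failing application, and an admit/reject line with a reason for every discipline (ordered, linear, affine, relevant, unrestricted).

usage: v: 1×, w: 1×, u [bound]: 0×, x [bound]: 1×, y [bound]: 1×, z [bound]: 1×, v1 [bound]: 0×, w1 [bound]: 1×
order of uses: z, x, v, y, w, w1
typing: the term checks, with type R -> P -> R
ordered: ✗ — needs weakening: u, v1 unused
linear: ✗ — needs weakening: u, v1 unused
affine: ✓ — at most one use each (v, w, u, x, y, z, v1, w1)
relevant: ✗ — needs weakening: u, v1 unused
unrestricted: ✓ — type-checks (R -> P -> R) and nothing is barred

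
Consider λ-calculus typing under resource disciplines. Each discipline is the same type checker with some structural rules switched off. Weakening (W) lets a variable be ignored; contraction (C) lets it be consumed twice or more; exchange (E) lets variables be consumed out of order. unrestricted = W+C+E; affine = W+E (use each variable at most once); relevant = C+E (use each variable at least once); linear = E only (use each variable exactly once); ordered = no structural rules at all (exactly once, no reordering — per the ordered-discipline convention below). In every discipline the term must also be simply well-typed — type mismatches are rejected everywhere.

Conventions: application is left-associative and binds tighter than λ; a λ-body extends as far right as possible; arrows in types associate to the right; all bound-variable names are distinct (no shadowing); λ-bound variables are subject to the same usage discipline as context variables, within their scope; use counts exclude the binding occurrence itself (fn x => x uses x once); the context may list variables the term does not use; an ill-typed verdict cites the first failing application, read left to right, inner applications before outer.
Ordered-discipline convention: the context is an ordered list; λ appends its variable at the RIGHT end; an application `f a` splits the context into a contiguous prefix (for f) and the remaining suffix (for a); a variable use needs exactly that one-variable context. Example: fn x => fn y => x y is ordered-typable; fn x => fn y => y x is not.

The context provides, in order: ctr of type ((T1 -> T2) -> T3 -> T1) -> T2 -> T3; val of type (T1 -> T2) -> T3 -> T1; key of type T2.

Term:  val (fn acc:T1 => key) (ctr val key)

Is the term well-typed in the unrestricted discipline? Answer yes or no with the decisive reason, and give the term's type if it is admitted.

yes — well-typed at T1; no restrictions here; term : T1
use counts: ctr ×1, val ×2, key ×2, acc [bound] ×0
order of uses: val, key, ctr, val, key
typing: the term checks, with type T1
per-discipline verdicts: ordered ✗ · linear ✗ · affine ✗ · relevant ✗ · unrestricted ✓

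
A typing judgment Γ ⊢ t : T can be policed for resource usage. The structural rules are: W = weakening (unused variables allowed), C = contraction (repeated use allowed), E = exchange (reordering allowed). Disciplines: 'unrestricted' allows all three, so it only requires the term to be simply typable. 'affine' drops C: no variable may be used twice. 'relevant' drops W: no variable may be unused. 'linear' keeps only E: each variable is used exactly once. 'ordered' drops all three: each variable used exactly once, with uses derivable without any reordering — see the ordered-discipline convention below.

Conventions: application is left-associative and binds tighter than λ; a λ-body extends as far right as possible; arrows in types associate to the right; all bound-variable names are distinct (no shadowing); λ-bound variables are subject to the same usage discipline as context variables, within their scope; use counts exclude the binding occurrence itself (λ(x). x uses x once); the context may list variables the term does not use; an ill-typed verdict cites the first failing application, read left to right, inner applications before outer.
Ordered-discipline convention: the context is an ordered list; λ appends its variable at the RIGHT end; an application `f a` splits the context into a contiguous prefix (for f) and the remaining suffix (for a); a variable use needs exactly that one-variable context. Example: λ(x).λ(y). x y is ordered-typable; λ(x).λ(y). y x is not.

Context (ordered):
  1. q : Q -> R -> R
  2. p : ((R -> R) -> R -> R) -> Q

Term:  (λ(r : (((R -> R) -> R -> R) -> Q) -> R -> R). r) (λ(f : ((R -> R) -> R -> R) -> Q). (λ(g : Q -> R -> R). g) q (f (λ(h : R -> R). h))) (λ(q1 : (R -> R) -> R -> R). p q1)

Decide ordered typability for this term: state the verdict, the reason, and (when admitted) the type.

yes — q, p, r, f, g, h, q1 once each; derivable with no W/C/E; term : R -> R
use counts: q ×1, p ×1, r (bound) ×1, f (bound) ×1, g (bound) ×1, h (bound) ×1, q1 (bound) ×1
use order (left to right): r, g, q, f, h, p, q1
typing: well-typed — term : R -> R
all disciplines: ordered ✓ · linear ✓ · affine ✓ · relevant ✓ · unrestricted ✓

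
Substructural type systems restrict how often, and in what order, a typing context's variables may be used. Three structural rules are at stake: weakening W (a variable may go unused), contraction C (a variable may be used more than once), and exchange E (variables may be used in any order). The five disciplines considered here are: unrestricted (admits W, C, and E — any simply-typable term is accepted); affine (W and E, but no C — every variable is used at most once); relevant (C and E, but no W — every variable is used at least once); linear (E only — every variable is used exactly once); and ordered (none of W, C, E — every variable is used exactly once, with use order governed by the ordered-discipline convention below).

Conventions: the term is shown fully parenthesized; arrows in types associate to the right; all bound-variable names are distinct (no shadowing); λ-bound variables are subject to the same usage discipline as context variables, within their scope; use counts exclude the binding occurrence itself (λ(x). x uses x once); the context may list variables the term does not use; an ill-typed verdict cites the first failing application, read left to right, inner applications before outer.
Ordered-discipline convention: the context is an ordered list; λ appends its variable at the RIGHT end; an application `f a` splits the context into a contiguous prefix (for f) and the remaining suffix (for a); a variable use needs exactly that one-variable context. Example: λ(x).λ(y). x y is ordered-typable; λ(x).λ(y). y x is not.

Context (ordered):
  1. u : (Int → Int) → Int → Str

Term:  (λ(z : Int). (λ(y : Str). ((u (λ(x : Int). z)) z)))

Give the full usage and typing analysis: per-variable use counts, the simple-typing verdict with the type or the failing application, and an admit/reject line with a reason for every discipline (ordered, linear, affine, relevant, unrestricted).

counts: u: 1; z (bound): 2; y (bound): 0; x (bound): 0
order of uses: u, z, z
typing: ✓ — Int → Str → Str
ordered: ✗, uses contraction: z ×2; y, x left unused
linear: ✗, uses contraction: z ×2; y, x left unused
affine: ✗, uses contraction: z ×2
relevant: ✗, y, x left unused
unrestricted: ✓, simply typable at Int → Str → Str; W, C, E all held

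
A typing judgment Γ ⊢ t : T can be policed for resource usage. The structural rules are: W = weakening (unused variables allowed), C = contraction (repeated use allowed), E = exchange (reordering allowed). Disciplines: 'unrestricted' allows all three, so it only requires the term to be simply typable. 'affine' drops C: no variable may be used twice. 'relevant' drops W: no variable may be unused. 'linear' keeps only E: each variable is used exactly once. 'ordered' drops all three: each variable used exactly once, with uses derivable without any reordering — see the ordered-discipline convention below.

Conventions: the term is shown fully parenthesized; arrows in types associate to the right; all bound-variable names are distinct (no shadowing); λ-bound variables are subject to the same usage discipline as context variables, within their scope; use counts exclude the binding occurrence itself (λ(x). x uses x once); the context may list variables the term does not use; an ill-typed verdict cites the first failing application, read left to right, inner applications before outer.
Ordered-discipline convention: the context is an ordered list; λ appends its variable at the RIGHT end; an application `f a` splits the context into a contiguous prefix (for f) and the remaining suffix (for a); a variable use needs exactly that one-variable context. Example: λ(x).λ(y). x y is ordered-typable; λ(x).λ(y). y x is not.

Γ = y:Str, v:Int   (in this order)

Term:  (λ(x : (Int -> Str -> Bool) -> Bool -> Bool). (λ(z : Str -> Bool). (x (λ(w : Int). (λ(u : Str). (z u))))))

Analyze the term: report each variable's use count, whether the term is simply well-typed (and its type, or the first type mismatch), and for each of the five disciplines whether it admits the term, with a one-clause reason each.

variable uses: y: 0, v: 0, x [bound]: 1, z [bound]: 1, w [bound]: 0, u [bound]: 1
use order (left to right): x, z, u
typing: well-typed — term : ((Int -> Str -> Bool) -> Bool -> Bool) -> (Str -> Bool) -> Bool -> Bool
ordered: ✗ — y, v, w left unused
linear: ✗ — y, v, w left unused
affine: ✓ — y, v, x, z, w, u: no repeats, contraction unneeded
relevant: ✗ — y, v, w left unused
unrestricted: ✓ — well-typed at ((Int -> Str -> Bool) -> Bool -> Bool) -> (Str -> Bool) -> Bool -> Bool; no restrictions here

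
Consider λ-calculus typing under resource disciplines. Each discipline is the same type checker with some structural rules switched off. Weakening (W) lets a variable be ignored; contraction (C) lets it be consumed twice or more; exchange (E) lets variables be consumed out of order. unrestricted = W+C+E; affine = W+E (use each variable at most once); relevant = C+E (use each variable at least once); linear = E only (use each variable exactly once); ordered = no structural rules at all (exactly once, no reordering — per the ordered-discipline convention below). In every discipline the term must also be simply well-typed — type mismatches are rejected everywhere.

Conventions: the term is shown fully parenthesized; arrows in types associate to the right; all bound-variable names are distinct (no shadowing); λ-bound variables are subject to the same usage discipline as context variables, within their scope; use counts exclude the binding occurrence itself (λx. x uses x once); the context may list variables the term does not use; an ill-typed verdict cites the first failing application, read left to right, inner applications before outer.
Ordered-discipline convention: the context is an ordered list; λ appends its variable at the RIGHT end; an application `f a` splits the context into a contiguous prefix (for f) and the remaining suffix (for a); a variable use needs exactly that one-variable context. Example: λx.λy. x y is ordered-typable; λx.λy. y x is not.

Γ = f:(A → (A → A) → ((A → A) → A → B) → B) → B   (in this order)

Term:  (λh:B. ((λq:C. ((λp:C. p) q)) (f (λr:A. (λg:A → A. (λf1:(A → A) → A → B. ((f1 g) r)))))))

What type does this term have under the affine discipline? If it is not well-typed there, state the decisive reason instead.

not well-typed under affine — the type mismatch rejects it
use counts: f: 1, h (λ-bound): 0, q (λ-bound): 1, p (λ-bound): 1, r (λ-bound): 1, g (λ-bound): 1, f1 (λ-bound): 1
left-to-right use order: p, q, f, f1, g, r
typing: ill-typed: an argument B mismatches the expected C
summary: ordered ✗; linear ✗; affine ✗; relevant ✗; unrestricted ✗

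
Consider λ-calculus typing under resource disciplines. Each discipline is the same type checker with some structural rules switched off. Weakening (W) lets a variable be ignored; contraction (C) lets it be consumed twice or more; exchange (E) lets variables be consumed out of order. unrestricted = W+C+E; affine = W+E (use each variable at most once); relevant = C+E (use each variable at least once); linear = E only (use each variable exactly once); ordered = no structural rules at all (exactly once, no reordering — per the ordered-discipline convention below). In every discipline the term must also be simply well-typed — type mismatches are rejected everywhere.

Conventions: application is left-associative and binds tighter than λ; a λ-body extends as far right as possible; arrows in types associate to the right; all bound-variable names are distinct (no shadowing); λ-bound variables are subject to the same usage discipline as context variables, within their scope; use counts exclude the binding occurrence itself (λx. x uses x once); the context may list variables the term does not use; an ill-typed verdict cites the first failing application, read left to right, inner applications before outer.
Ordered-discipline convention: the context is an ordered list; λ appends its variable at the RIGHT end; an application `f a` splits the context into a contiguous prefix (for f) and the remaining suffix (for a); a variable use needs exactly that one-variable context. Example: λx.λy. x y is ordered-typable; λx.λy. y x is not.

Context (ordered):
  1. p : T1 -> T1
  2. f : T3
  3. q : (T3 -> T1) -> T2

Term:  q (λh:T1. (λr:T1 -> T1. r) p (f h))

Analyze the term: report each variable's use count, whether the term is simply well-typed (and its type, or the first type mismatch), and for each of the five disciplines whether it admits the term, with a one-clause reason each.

counts: p ×1; f ×1; q ×1; h [bound] ×1; r [bound] ×1
left-to-right use order: q, r, p, f, h
typing: ill-typed: can't apply a value of type T3
ordered ✗ (fails simple typing)
linear ✗ (a type mismatch blocks all five)
affine ✗ (the type mismatch rejects it)
relevant ✗ (not simply typable)
unrestricted ✗ (fails simple typing)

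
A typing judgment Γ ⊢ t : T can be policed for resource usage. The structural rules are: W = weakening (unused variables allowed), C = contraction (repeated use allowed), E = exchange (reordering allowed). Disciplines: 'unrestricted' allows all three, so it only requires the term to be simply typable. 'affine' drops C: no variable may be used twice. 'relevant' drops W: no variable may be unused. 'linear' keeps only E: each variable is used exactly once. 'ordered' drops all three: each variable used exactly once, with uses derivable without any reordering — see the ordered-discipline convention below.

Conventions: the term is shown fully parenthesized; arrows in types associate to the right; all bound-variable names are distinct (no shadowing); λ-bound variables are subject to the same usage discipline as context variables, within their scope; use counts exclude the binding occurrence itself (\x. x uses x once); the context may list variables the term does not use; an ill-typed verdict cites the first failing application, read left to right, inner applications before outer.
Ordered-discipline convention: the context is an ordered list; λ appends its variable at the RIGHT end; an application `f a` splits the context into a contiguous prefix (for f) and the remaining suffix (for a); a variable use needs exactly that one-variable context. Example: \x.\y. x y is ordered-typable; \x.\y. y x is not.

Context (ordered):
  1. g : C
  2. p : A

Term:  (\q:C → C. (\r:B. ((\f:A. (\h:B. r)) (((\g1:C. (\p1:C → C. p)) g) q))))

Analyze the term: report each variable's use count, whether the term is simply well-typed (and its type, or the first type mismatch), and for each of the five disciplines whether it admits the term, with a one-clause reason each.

usage: g: 1; p: 1; q (λ-bound): 1; r (λ-bound): 1; f (λ-bound): 0; h (λ-bound): 0; g1 (λ-bound): 0; p1 (λ-bound): 0
left-to-right use order: r, p, g, q
typing: ✓ — (C → C) → B → B → B
ordered ✗ (f, h, g1, p1 left unused)
linear ✗ (f, h, g1, p1 left unused)
affine ✓ (g, p, q, r, f, h, g1, p1: no repeats, contraction unneeded)
relevant ✗ (f, h, g1, p1 left unused)
unrestricted ✓ (typability at (C → C) → B → B → B is all that's needed)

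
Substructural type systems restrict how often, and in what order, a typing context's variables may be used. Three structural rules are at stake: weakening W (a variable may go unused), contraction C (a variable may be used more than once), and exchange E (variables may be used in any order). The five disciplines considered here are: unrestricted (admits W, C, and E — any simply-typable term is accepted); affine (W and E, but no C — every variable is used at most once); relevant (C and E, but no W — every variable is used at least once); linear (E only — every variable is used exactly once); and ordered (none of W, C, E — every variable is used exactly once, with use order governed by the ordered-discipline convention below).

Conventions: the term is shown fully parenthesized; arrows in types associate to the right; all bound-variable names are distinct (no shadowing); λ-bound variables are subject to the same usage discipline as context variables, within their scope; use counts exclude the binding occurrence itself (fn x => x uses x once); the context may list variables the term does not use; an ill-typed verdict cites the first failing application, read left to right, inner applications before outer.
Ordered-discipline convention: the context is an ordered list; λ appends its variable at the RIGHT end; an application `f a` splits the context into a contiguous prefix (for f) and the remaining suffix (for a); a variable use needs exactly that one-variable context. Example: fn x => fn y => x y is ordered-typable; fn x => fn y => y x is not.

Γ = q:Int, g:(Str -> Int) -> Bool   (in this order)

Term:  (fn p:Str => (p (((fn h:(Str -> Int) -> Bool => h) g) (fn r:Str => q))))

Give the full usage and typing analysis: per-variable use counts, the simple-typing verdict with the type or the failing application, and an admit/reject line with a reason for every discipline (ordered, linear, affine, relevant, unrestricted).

variable uses: q: 1, g: 1, p [bound]: 1, h [bound]: 1, r [bound]: 0
left-to-right use order: p, h, g, q
typing: ill-typed: can't apply a value of type Str
ordered: ✗ — a type mismatch blocks all five
linear: ✗ — the type mismatch rejects it
affine: ✗ — not simply typable
relevant: ✗ — fails simple typing
unrestricted: ✗ — a type mismatch blocks all five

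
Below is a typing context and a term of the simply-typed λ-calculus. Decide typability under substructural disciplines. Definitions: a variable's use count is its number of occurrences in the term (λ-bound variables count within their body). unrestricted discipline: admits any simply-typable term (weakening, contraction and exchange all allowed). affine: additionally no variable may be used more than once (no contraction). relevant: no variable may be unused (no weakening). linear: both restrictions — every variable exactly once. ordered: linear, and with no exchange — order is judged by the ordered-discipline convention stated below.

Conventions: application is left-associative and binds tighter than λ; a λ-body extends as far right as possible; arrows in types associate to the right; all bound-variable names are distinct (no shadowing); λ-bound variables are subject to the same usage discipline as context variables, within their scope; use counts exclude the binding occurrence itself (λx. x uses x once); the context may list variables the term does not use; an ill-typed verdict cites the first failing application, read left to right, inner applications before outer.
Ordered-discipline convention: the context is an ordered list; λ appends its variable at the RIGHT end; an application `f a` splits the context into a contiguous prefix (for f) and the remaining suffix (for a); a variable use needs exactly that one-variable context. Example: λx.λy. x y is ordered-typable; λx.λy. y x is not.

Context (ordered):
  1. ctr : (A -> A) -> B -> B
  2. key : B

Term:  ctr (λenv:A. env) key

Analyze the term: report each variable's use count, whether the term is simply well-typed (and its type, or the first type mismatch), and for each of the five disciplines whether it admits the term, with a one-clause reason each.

use counts: ctr ×1; key ×1; env [bound] ×1
use order (left to right): ctr, env, key
typing: ✓ — B
ordered: ✓, one use each (ctr, key, env); ordered split holds
linear: ✓, exactly-once usage across ctr, key, env
affine: ✓, none of ctr, key, env used more than once
relevant: ✓, ctr, key, env: all used, weakening unneeded
unrestricted: ✓, type-checks (B) and nothing is barred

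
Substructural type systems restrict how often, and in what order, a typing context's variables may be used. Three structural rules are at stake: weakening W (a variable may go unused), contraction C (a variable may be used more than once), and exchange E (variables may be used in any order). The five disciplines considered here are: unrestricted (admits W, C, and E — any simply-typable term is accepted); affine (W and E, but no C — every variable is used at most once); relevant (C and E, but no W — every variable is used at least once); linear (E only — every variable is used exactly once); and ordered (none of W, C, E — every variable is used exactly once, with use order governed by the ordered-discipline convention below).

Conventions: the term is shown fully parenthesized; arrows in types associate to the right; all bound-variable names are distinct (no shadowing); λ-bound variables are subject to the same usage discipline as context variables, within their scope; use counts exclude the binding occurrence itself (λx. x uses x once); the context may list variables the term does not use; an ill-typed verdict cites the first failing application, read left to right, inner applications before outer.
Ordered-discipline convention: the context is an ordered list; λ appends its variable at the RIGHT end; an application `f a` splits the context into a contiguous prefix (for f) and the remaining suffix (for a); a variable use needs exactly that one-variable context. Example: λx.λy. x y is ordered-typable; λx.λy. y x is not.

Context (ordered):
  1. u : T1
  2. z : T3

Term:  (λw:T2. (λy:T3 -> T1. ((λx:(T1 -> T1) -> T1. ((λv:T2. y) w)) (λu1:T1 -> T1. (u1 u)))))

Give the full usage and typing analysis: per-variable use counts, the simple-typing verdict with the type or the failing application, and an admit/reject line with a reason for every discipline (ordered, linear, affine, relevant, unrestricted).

counts: u ×1; z ×0; w (bound) ×1; y (bound) ×1; x (bound) ×0; v (bound) ×0; u1 (bound) ×1
use order (left to right): y, w, u1, u
typing: the term checks, with type T2 -> (T3 -> T1) -> T3 -> T1
ordered: ✗ — needs weakening: z, x, v unused
linear: ✗ — needs weakening: z, x, v unused
affine: ✓ — none of u, z, w, y, x, v, u1 used more than once
relevant: ✗ — needs weakening: z, x, v unused
unrestricted: ✓ — typability at T2 -> (T3 -> T1) -> T3 -> T1 is all that's needed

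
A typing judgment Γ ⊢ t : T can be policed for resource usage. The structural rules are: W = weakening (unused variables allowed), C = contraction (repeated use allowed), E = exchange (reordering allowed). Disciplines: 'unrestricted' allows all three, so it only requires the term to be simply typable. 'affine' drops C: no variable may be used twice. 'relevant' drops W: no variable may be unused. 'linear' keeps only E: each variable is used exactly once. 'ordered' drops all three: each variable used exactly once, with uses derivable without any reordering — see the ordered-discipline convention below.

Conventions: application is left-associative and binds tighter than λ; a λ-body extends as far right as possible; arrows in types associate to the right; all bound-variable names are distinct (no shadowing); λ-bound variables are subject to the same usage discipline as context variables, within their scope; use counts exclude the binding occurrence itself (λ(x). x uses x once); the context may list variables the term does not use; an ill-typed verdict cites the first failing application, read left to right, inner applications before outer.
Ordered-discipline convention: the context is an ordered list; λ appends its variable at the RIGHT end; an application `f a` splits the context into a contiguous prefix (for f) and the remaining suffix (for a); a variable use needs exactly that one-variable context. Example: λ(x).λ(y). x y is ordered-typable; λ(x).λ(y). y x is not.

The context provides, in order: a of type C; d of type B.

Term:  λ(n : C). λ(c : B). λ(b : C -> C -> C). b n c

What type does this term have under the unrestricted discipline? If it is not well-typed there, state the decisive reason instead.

not well-typed under unrestricted — fails simple typing
variable uses: a: 0×, d: 0×, n (λ-bound): 1×, c (λ-bound): 1×, b (λ-bound): 1×
left-to-right use order: b, n, c
typing: ill-typed: a function awaiting C gets B
all disciplines: ordered ✗; linear ✗; affine ✗; relevant ✗; unrestricted ✗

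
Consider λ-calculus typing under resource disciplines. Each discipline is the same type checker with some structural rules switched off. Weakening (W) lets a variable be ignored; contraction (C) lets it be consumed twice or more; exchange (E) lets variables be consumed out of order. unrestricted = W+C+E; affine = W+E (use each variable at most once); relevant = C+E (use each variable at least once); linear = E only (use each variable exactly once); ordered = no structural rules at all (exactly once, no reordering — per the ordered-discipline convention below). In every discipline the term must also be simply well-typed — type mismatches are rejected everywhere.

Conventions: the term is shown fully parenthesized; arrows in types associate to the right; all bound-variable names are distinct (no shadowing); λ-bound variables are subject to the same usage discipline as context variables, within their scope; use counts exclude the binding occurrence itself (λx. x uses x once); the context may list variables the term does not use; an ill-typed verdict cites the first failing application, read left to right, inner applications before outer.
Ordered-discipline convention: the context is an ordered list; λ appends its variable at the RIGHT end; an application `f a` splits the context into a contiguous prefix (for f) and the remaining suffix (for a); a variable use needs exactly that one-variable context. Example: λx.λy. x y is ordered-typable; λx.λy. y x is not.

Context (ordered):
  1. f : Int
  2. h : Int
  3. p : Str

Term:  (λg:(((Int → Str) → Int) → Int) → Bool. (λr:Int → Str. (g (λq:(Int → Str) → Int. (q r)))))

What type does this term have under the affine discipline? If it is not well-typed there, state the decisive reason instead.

term : ((((Int → Str) → Int) → Int) → Bool) → (Int → Str) → Bool
usage: f: 0×, h: 0×, p: 0×, g (bound): 1×, r (bound): 1×, q (bound): 1×
order of uses: g, q, r
typing: ✓ — ((((Int → Str) → Int) → Int) → Bool) → (Int → Str) → Bool
per-discipline verdicts: ordered ✗ · linear ✗ · affine ✓ · relevant ✗ · unrestricted ✓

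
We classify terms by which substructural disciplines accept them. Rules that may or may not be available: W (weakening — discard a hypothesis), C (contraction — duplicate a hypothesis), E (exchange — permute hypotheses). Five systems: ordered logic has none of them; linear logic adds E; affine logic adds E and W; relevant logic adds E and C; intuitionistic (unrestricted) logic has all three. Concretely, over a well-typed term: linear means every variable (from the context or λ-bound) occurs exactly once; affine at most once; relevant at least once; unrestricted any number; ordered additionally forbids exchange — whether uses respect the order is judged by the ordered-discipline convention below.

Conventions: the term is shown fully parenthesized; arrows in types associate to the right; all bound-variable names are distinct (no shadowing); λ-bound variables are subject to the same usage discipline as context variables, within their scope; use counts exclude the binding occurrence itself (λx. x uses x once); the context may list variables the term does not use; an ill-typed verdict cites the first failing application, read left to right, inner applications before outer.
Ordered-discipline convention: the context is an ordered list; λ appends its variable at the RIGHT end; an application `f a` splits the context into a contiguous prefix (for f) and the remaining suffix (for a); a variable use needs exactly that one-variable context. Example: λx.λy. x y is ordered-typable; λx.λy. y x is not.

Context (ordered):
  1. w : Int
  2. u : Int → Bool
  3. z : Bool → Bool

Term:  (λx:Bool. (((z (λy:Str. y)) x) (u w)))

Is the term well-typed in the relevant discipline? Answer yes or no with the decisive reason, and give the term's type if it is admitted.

no — fails simple typing
use counts: w=1, u=1, z=1, x (λ-bound)=1, y (λ-bound)=1
use order (left to right): z, y, x, u, w
typing: ill-typed: an application expects Bool but receives Str → Str
summary: ordered ✗, linear ✗, affine ✗, relevant ✗, unrestricted ✗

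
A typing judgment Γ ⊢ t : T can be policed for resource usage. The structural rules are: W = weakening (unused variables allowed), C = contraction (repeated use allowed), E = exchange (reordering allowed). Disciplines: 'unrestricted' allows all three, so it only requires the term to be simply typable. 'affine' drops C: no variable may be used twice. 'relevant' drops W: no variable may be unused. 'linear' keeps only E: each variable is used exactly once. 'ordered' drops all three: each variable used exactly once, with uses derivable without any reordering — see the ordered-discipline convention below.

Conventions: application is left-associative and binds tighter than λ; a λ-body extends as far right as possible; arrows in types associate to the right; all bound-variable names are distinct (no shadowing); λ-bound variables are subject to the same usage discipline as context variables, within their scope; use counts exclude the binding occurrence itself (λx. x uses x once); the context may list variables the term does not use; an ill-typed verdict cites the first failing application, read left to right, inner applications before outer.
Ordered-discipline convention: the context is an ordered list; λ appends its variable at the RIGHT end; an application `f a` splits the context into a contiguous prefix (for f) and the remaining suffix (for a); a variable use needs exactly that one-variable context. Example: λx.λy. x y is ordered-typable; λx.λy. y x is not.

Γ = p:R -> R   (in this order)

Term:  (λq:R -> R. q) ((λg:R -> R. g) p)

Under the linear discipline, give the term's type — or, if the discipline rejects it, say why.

term : R -> R
use counts: p: 1×; q (λ-bound): 1×; g (λ-bound): 1×
uses in reading order: q, g, p
typing: well-typed at R -> R
summary: ordered ✓; linear ✓; affine ✓; relevant ✓; unrestricted ✓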